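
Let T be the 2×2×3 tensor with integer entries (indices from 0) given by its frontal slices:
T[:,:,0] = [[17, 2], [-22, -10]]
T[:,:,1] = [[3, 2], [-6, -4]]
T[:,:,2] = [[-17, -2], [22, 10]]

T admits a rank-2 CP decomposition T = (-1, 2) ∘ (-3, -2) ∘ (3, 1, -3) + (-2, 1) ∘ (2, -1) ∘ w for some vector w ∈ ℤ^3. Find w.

Subtract the known terms from T to get the rank-1 residual R = (-2, 1) ∘ (2, -1) ∘ w, so R[i,j,k] = a[i]·b[j]·w[k]. Pick indices with nonzero a[0]·b[0] = (-2)·(2) = -4. Only the fibre through (0,0,·) is needed: R[0,0,:] = T[0,0,:] − Σₗ aₗ[0]bₗ[0]cₗ = [17, 3, -17] − (-1)·(-3)·(3, 1, -3) = [8, 0, -8]. Then w[k] = R[0,0,k] / -4 for each k, giving w = [8, 0, -8] / -4 = (-2, 0, 2).

w = (-2, 0, 2)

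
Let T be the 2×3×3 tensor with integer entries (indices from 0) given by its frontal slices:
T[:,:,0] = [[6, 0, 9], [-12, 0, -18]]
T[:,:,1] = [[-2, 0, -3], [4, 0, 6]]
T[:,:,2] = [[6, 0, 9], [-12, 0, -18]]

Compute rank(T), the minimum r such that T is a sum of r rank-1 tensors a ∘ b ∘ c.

1

Lower bound: T ≠ 0 (e.g. T[0,0,0] = 6), so rank(T) ≥ 1.
Upper bound: if T = a ∘ b ∘ c then every fibre of T is a multiple of the corresponding factor, so read the factors off the fibres through the nonzero entry T[0,0,0] = 6.
The mode-1 fibre T[:,0,0] = [6, -12] gives a = [1, -2] (primitive direction); the mode-2 fibre T[0,:,0] = [6, 0, 9] gives b = [2, 0, 3]; then c[k] = T[0,0,k] / (a[0]·b[0]) = [6, -2, 6] / 2 = [3, -1, 3].
Expanding [1, -2] ∘ [2, 0, 3] ∘ [3, -1, 3] reproduces all 18 entries of T, so T = [1, -2] ∘ [2, 0, 3] ∘ [3, -1, 3] and rank(T) ≤ 1.
These bounds meet, so rank(T) = 1.
Check entry T[1,2,2] = -18: (-2)·(3)·(3) = -18.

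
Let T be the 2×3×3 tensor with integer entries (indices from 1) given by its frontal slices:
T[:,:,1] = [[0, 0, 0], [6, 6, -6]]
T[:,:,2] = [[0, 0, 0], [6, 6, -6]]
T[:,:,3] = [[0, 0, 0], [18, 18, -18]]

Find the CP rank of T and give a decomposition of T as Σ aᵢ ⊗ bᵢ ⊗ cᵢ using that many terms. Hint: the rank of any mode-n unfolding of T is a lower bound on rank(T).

rank(T) = 1

Lower bound: T ≠ 0 (e.g. T[2,1,1] = 6), so rank(T) ≥ 1.
Upper bound: if T = a ⊗ b ⊗ c then every fibre of T is a multiple of the corresponding factor, so read the factors off the fibres through the nonzero entry T[2,1,1] = 6.
The mode-1 fibre T[:,1,1] = [0, 6] gives a = [0, 1] (primitive direction); the mode-2 fibre T[2,:,1] = [6, 6, -6] gives b = [1, 1, -1]; then c[k] = T[2,1,k] / (a[2]·b[1]) = [6, 6, 18] / 1 = [6, 6, 18].
Expanding [0, 1] ⊗ [1, 1, -1] ⊗ [6, 6, 18] reproduces all 18 entries of T, so T = [0, 1] ⊗ [1, 1, -1] ⊗ [6, 6, 18] and rank(T) ≤ 1.
These bounds meet, so rank(T) = 1.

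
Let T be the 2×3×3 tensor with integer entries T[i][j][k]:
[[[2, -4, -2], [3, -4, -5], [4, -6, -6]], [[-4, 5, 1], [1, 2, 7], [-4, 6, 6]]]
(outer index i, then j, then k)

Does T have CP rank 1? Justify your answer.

No

The mode-2 unfolding of T (rows indexed by j, columns by (i,k) = (0,0), (0,1), (0,2), (1,0), (1,1), (1,2)) is [[2, -4, -2, -4, 5, 1], [3, -4, -5, 1, 2, 7], [4, -6, -6, -4, 6, 6]].
There the 3×3 minor on rows j ∈ {0, 1, 2}, columns (i,k) ∈ {(0,0), (0,1), (1,0)} is det [[2, -4, -4], [3, -4, 1], [4, -6, -4]] = -12 ≠ 0, so this unfolding has rank ≥ 3; CP rank is at least every unfolding rank, so rank(T) ≥ 3.
In particular rank(T) ≥ 3 > 1, so T is not rank-1.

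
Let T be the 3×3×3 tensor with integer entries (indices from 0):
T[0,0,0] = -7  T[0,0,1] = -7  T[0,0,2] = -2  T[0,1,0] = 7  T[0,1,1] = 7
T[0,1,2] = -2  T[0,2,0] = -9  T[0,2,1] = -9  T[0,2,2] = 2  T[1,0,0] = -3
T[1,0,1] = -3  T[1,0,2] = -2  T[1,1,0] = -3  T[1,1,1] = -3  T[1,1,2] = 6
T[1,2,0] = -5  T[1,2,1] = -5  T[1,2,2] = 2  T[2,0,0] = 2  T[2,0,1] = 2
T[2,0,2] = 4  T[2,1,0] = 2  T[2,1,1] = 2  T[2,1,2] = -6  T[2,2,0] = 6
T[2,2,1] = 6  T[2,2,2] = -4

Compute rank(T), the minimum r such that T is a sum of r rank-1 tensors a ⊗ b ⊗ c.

Lower bound: the mode-1 unfolding of T (rows indexed by i, columns by (j,k) = (0,0), (0,1), (0,2), (1,0), (1,1), (1,2), (2,0), (2,1), (2,2)) is [[-7, -7, -2, 7, 7, -2, -9, -9, 2], [-3, -3, -2, -3, -3, 6, -5, -5, 2], [2, 2, 4, 2, 2, -6, 6, 6, -4]].
There the 3×3 minor on rows i ∈ {0, 1, 2}, columns (j,k) ∈ {(0,0), (0,2), (1,0)} is det [[-7, -2, 7], [-3, -2, -3], [2, 4, 2]] = -112 ≠ 0, so this unfolding has rank ≥ 3; CP rank is at least every unfolding rank, so rank(T) ≥ 3. (Unfolding ranks only ever bound the CP rank from below — rank(T) can be strictly larger than all of them — so the matching upper bound has to come from an explicit 3-term decomposition.)
Upper bound: T is a sum of 3 rank-1 terms, T = [1, 1, -2] ⊗ [1, -1, -1] ⊗ [1, 1, -2] + [2, -2, 1] ⊗ [0, 1, 0] ⊗ [2, 2, -2] + [2, 1, -1] ⊗ [2, -1, 2] ⊗ [-2, -2, 0] (one valid choice — decompositions are not unique — normalised so each a, b is primitive with positive first nonzero entry; check it by expanding all entries), so rank(T) ≤ 3.
These bounds meet, so rank(T) = 3.
Check entry T[0,1,2] = -2: (1)·(-1)·(-2) + (2)·(1)·(-2) + (2)·(-1)·(0) = -2.

3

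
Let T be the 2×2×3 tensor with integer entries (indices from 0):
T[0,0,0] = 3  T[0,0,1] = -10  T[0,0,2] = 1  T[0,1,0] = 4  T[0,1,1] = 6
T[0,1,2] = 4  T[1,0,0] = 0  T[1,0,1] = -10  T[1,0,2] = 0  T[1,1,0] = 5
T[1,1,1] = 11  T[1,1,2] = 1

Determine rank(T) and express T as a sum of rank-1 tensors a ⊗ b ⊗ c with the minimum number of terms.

Lower bound: the mode-3 unfolding of T (rows indexed by k, columns by (i,j) = (0,0), (0,1), (1,0), (1,1)) is [[3, 4, 0, 5], [-10, 6, -10, 11], [1, 4, 0, 1]].
There the 3×3 minor on rows k ∈ {0, 1, 2}, columns (i,j) ∈ {(0,0), (0,1), (1,0)} is det [[3, 4, 0], [-10, 6, -10], [1, 4, 0]] = 80 ≠ 0, so this unfolding has rank ≥ 3; CP rank is at least every unfolding rank, so rank(T) ≥ 3. (This is only a lower bound: in general the CP rank may exceed every unfolding rank, so we still need to exhibit 3 rank-1 terms summing to T.)
Upper bound: T is a sum of 3 rank-1 terms, T = [1, 1] ⊗ [1, -1] ⊗ [0, -4, -4] + [1, 2] ⊗ [1, -2] ⊗ [-1, -2, 1] + [2, 1] ⊗ [2, 1] ⊗ [1, -1, 1] (one valid choice — decompositions are not unique — normalised so each a, b is primitive with positive first nonzero entry; check it by expanding all entries), so rank(T) ≤ 3.
These bounds meet, so rank(T) = 3.
Check entry T[1,1,1] = 11: (1)·(-1)·(-4) + (2)·(-2)·(-2) + (1)·(1)·(-1) = 11.

rank(T) = 3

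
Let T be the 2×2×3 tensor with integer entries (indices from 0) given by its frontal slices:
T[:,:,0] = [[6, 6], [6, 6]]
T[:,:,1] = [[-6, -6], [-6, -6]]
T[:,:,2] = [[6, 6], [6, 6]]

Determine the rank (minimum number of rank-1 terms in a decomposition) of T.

Lower bound: T ≠ 0 (e.g. T[0,0,0] = 6), so rank(T) ≥ 1.
Upper bound: the mode-1 fibre T[:,0,0] = [6, 6] gives a = (1, 1) (primitive direction); the mode-2 fibre T[0,:,0] = [6, 6] gives b = (1, 1); then c[k] = T[0,0,k] / (a[0]·b[0]) = [6, -6, 6] / 1 = (6, -6, 6).
Expanding (1, 1) ⊗ (1, 1) ⊗ (6, -6, 6) reproduces all 12 entries of T, so T = (1, 1) ⊗ (1, 1) ⊗ (6, -6, 6) and rank(T) ≤ 1.
These bounds meet, so rank(T) = 1.

1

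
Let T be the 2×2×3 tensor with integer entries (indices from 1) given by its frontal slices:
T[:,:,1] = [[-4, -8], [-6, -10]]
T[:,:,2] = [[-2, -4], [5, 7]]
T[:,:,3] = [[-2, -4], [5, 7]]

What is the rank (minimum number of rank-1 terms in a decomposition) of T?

Lower bound: the mode-2 unfolding of T (rows indexed by j, columns by (i,k) = (1,1), (1,2), (1,3), (2,1), (2,2), (2,3)) is [[-4, -2, -2, -6, 5, 5], [-8, -4, -4, -10, 7, 7]].
There the 2×2 minor on rows j ∈ {1, 2}, columns (i,k) ∈ {(1,1), (2,1)} is det [[-4, -6], [-8, -10]] = -8 ≠ 0, so this unfolding has rank ≥ 2; CP rank is at least every unfolding rank, so rank(T) ≥ 2. (Flattening ranks never certify an upper bound on CP rank; for that we must actually write T with 2 rank-1 terms.)
Upper bound — finding two terms. Write S_k = T[:,:,k] for the frontal slices: S₁ = [[-4, -8], [-6, -10]], S₂ = [[-2, -4], [5, 7]], S₃ = [[-2, -4], [5, 7]].
If T = a₁ ⊗ b₁ ⊗ c₁ + a₂ ⊗ b₂ ⊗ c₂ then each S_k = c₁[k]·a₁b₁ᵀ + c₂[k]·a₂b₂ᵀ. S₁ and S₂ are linearly independent, so a₁b₁ᵀ and a₂b₂ᵀ must span the same plane of matrices: they are the rank-1 matrices of the form x·S₁ + y·S₂.
det(x·S₁ + y·S₂) is −8·x² + 8·xy + 6·y² = (-2)·(2·x − 3·y)(2·x + y), vanishing at (x:y) = (3:2) and (1:-2).
M₁ = 3·S₁ + 2·S₂ = [[-16, -32], [-8, -16]] = (-8)·[2, 1][1, 2]ᵀ and M₂ = S₁ − 2·S₂ = [[0, 0], [-16, -24]] = (-8)·[0, 1][2, 3]ᵀ, so take a₁ = [2, 1], b₁ = [1, 2], a₂ = [0, 1], b₂ = [2, 3].
Each slice is an integer combination of E₁ = a₁b₁ᵀ and E₂ = a₂b₂ᵀ: S₁ = −2·E₁ − 2·E₂, S₂ = −E₁ + 3·E₂, S₃ = −E₁ + 3·E₂; reading off coefficients, c₁ = [-2, -1, -1] and c₂ = [-2, 3, 3].
Hence T = [2, 1] ⊗ [1, 2] ⊗ [-2, -1, -1] + [0, 1] ⊗ [2, 3] ⊗ [-2, 3, 3], so rank(T) ≤ 2.
These bounds meet, so rank(T) = 2.

2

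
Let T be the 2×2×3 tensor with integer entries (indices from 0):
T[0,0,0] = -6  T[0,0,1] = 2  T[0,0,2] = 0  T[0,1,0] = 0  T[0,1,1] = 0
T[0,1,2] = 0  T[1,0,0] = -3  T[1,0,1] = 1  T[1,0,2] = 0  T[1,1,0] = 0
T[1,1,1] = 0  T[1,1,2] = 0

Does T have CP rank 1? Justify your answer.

If T = a ⊗ b ⊗ c then every fibre of T is a multiple of the corresponding factor, so read the factors off the fibres through the nonzero entry T[0,0,0] = -6.
The mode-1 fibre T[:,0,0] = [-6, -3] gives a = [2, 1] (primitive direction); the mode-2 fibre T[0,:,0] = [-6, 0] gives b = [1, 0]; then c[k] = T[0,0,k] / (a[0]·b[0]) = [-6, 2, 0] / 2 = [-3, 1, 0].
Expanding [2, 1] ⊗ [1, 0] ⊗ [-3, 1, 0] reproduces all 12 entries of T, so T = [2, 1] ⊗ [1, 0] ⊗ [-3, 1, 0] and rank(T) ≤ 1.
Equivalently every frontal slice T[:,:,k] is c[k] times the rank-1 matrix [2, 1] ⊗ [1, 0]. So T has rank 1 (it is nonzero).

Yes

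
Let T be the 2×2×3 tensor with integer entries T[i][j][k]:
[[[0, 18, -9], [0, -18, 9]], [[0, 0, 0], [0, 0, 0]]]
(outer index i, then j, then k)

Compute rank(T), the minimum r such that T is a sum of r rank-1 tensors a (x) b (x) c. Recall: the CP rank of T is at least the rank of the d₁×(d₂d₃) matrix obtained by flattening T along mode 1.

1

Lower bound: T ≠ 0 (e.g. T[0,0,1] = 18), so rank(T) ≥ 1.
Upper bound: if T = a (x) b (x) c then every fibre of T is a multiple of the corresponding factor, so read the factors off the fibres through the nonzero entry T[0,0,1] = 18.
The mode-1 fibre T[:,0,1] = [18, 0] gives a = (1, 0) (primitive direction); the mode-2 fibre T[0,:,1] = [18, -18] gives b = (1, -1); then c[k] = T[0,0,k] / (a[0]·b[0]) = [0, 18, -9] / 1 = (0, 18, -9).
Expanding (1, 0) (x) (1, -1) (x) (0, 18, -9) reproduces all 12 entries of T, so T = (1, 0) (x) (1, -1) (x) (0, 18, -9) and rank(T) ≤ 1.
These bounds meet, so rank(T) = 1.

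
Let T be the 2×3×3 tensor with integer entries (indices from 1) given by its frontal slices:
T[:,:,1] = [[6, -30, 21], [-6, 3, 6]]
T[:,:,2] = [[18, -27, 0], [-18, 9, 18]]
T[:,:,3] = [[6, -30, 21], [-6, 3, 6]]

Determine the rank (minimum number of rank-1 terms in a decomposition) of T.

2

Lower bound: the mode-1 unfolding of T (rows indexed by i, columns by (j,k) = (1,1), (1,2), (1,3), (2,1), (2,2), (2,3), (3,1), (3,2), (3,3)) is [[6, 18, 6, -30, -27, -30, 21, 0, 21], [-6, -18, -6, 3, 9, 3, 6, 18, 6]].
There the 2×2 minor on rows i ∈ {1, 2}, columns (j,k) ∈ {(1,1), (2,1)} is det [[6, -30], [-6, 3]] = -162 ≠ 0, so this unfolding has rank ≥ 2; CP rank is at least every unfolding rank, so rank(T) ≥ 2. (Unfolding ranks only ever bound the CP rank from below — rank(T) can be strictly larger than all of them — so the matching upper bound has to come from an explicit 2-term decomposition.)
Upper bound — finding two terms. Write S_k = T[:,:,k] for the frontal slices: S₁ = [[6, -30, 21], [-6, 3, 6]], S₂ = [[18, -27, 0], [-18, 9, 18]], S₃ = [[6, -30, 21], [-6, 3, 6]].
If T = a₁ (x) b₁ (x) c₁ + a₂ (x) b₂ (x) c₂ then each S_k = c₁[k]·a₁b₁ᵀ + c₂[k]·a₂b₂ᵀ. S₁ and S₂ are linearly independent, so a₁b₁ᵀ and a₂b₂ᵀ must span the same plane of matrices: they are the rank-1 matrices of the form x·S₁ + y·S₂.
The 2×2 minor of x·S₁ + y·S₂ on rows {1,2}, columns {1,2} is −162·x² − 594·xy − 324·y² = (-54)·(x + 3·y)(3·x + 2·y), vanishing at (x:y) = (3:-1) and (2:-3).
M₁ = 3·S₁ − S₂ = [[0, -63, 63], [0, 0, 0]] = (-63)·(1, 0)(0, 1, -1)ᵀ and M₂ = 2·S₁ − 3·S₂ = [[-42, 21, 42], [42, -21, -42]] = (-21)·(1, -1)(2, -1, -2)ᵀ, so take a₁ = (1, 0), b₁ = (0, 1, -1), a₂ = (1, -1), b₂ = (2, -1, -2).
Each slice is an integer combination of E₁ = a₁b₁ᵀ and E₂ = a₂b₂ᵀ: S₁ = −27·E₁ + 3·E₂, S₂ = −18·E₁ + 9·E₂, S₃ = −27·E₁ + 3·E₂; reading off coefficients, c₁ = (-27, -18, -27) and c₂ = (3, 9, 3).
Hence T = (1, 0) (x) (0, 1, -1) (x) (-27, -18, -27) + (1, -1) (x) (2, -1, -2) (x) (3, 9, 3), so rank(T) ≤ 2.
These bounds meet, so rank(T) = 2.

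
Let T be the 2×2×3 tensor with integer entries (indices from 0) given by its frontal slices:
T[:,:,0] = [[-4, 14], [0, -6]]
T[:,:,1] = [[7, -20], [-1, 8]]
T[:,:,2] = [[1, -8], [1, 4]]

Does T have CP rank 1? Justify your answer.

The mode-3 unfolding of T (rows indexed by k, columns by (i,j) = (0,0), (0,1), (1,0), (1,1)) is [[-4, 14, 0, -6], [7, -20, -1, 8], [1, -8, 1, 4]].
There the 2×2 minor on rows k ∈ {0, 1}, columns (i,j) ∈ {(0,0), (0,1)} is det [[-4, 14], [7, -20]] = -18 ≠ 0, so this unfolding has rank ≥ 2; CP rank is at least every unfolding rank, so rank(T) ≥ 2.
In particular rank(T) ≥ 2 > 1, so T is not rank-1.

No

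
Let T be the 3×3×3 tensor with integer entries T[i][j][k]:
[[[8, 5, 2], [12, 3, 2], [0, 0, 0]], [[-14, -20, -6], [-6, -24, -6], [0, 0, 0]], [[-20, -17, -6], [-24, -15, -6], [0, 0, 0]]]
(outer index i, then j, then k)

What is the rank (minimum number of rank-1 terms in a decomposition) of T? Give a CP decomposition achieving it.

Lower bound: the mode-3 unfolding of T (rows indexed by k, columns by (i,j) = (0,0), (0,1), (0,2), (1,0), (1,1), (1,2), (2,0), (2,1), (2,2)) is [[8, 12, 0, -14, -6, 0, -20, -24, 0], [5, 3, 0, -20, -24, 0, -17, -15, 0], [2, 2, 0, -6, -6, 0, -6, -6, 0]].
There the 2×2 minor on rows k ∈ {0, 1}, columns (i,j) ∈ {(0,0), (0,1)} is det [[8, 12], [5, 3]] = -36 ≠ 0, so this unfolding has rank ≥ 2; CP rank is at least every unfolding rank, so rank(T) ≥ 2. (Flattening ranks never certify an upper bound on CP rank; for that we must actually write T with 2 rank-1 terms.)
Upper bound — finding two terms. Write S_k = T[:,:,k] for the frontal slices: S₀ = [[8, 12, 0], [-14, -6, 0], [-20, -24, 0]], S₁ = [[5, 3, 0], [-20, -24, 0], [-17, -15, 0]], S₂ = [[2, 2, 0], [-6, -6, 0], [-6, -6, 0]].
If T = a₁ (x) b₁ (x) c₁ + a₂ (x) b₂ (x) c₂ then each S_k = c₁[k]·a₁b₁ᵀ + c₂[k]·a₂b₂ᵀ. S₀ and S₁ are linearly independent, so a₁b₁ᵀ and a₂b₂ᵀ must span the same plane of matrices: they are the rank-1 matrices of the form x·S₀ + y·S₁.
The 2×2 minor of x·S₀ + y·S₁ on rows {0,1}, columns {0,1} is 120·x² + 60·xy − 60·y² = 60·(2·x − y)(x + y), vanishing at (x:y) = (1:2) and (1:-1).
M₁ = S₀ + 2·S₁ = [[18, 18, 0], [-54, -54, 0], [-54, -54, 0]] = 18·[1, -3, -3][1, 1, 0]ᵀ and M₂ = S₀ − S₁ = [[3, 9, 0], [6, 18, 0], [-3, -9, 0]] = 3·[1, 2, -1][1, 3, 0]ᵀ, so take a₁ = [1, -3, -3], b₁ = [1, 1, 0], a₂ = [1, 2, -1], b₂ = [1, 3, 0].
Each slice is an integer combination of E₁ = a₁b₁ᵀ and E₂ = a₂b₂ᵀ: S₀ = 6·E₁ + 2·E₂, S₁ = 6·E₁ − E₂, S₂ = 2·E₁; reading off coefficients, c₁ = [6, 6, 2] and c₂ = [2, -1, 0].
Hence T = [1, -3, -3] (x) [1, 1, 0] (x) [6, 6, 2] + [1, 2, -1] (x) [1, 3, 0] (x) [2, -1, 0], so rank(T) ≤ 2.
These bounds meet, so rank(T) = 2.

rank(T) = 2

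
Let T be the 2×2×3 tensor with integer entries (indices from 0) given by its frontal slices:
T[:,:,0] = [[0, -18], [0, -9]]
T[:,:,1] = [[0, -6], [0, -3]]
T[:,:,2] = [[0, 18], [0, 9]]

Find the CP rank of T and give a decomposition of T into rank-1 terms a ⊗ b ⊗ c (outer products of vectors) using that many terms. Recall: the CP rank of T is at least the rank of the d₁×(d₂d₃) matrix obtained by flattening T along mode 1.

Lower bound: T ≠ 0 (e.g. T[0,1,0] = -18), so rank(T) ≥ 1.
Upper bound: if T = a ⊗ b ⊗ c then every fibre of T is a multiple of the corresponding factor, so read the factors off the fibres through the nonzero entry T[0,1,0] = -18.
The mode-1 fibre T[:,1,0] = [-18, -9] gives a = [2, 1] (primitive direction); the mode-2 fibre T[0,:,0] = [0, -18] gives b = [0, 1]; then c[k] = T[0,1,k] / (a[0]·b[1]) = [-18, -6, 18] / 2 = [-9, -3, 9].
Expanding [2, 1] ⊗ [0, 1] ⊗ [-9, -3, 9] reproduces all 12 entries of T, so T = [2, 1] ⊗ [0, 1] ⊗ [-9, -3, 9] and rank(T) ≤ 1.
These bounds meet, so rank(T) = 1.
Check entry T[1,0,0] = 0: (1)·(0)·(-9) = 0.

rank(T) = 1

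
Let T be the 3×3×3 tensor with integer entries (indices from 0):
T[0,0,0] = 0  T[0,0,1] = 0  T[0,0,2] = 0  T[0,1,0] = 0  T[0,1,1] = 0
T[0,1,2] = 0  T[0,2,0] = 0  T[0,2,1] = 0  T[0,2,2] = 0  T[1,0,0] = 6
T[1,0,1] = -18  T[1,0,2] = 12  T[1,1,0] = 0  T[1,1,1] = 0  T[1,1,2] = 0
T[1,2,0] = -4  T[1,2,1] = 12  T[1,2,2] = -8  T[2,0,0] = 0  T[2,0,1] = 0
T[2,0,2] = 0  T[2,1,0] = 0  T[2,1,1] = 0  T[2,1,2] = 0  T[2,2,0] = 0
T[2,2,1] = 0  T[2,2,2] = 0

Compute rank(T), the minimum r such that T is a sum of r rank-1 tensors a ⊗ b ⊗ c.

Lower bound: T ≠ 0 (e.g. T[1,0,0] = 6), so rank(T) ≥ 1.
Upper bound: if T = a ⊗ b ⊗ c then every fibre of T is a multiple of the corresponding factor, so read the factors off the fibres through the nonzero entry T[1,0,0] = 6.
The mode-1 fibre T[:,0,0] = [0, 6, 0] gives a = [0, 1, 0] (primitive direction); the mode-2 fibre T[1,:,0] = [6, 0, -4] gives b = [3, 0, -2]; then c[k] = T[1,0,k] / (a[1]·b[0]) = [6, -18, 12] / 3 = [2, -6, 4].
Expanding [0, 1, 0] ⊗ [3, 0, -2] ⊗ [2, -6, 4] reproduces all 27 entries of T, so T = [0, 1, 0] ⊗ [3, 0, -2] ⊗ [2, -6, 4] and rank(T) ≤ 1.
These bounds meet, so rank(T) = 1.
Check entry T[1,0,1] = -18: (1)·(3)·(-6) = -18.

1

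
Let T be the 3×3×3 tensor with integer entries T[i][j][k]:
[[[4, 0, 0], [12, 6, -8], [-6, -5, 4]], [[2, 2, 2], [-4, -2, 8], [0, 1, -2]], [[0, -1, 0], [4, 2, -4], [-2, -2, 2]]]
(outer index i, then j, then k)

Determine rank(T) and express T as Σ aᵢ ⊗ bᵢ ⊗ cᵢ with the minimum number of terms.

rank(T) = 3

Lower bound: in the mode-1 unfolding of T (rows indexed by i, columns by (j,k)) the 3×3 minor on rows i ∈ {0, 1, 2}, columns (j,k) ∈ {(0,0), (0,1), (0,2)} is det [[4, 0, 0], [2, 2, 2], [0, -1, 0]] = 8 ≠ 0, so that unfolding has rank ≥ 3 and hence rank(T) ≥ 3 (CP rank is at least every unfolding rank, though it can be larger).
Upper bound: T is a sum of 3 rank-1 terms, T = [1, 1, 0] ⊗ [2, 2, -1] ⊗ [2, 1, 0] + [2, -2, 1] ⊗ [1, 2, 0] ⊗ [2, 1, -2] + [2, -1, 1] ⊗ [1, 0, 1] ⊗ [-2, -2, 2] (written with every a and b primitive with positive leading entry and the scale carried by c; CP decompositions are not unique, and this one is verified by expanding entrywise), so rank(T) ≤ 3.
These bounds meet, so rank(T) = 3.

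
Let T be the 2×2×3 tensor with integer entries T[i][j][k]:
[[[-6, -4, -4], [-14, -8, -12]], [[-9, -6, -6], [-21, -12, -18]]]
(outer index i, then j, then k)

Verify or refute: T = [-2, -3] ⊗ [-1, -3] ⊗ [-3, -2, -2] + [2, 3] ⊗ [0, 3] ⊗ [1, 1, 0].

Reconstruct entry (0,1,0) from the claimed factors: Σₗ aₗ[0]bₗ[1]cₗ[0] = (-2)·(-3)·(-3) + (2)·(3)·(1) = -12, but T[0,1,0] = -14. The claim is false.

No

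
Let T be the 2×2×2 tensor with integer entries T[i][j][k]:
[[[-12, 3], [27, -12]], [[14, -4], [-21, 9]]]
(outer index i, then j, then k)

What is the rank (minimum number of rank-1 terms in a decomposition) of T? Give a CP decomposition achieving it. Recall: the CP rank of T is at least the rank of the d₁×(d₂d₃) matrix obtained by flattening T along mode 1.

Lower bound: the mode-1 unfolding of T (rows indexed by i, columns by (j,k) = (0,0), (0,1), (1,0), (1,1)) is [[-12, 3, 27, -12], [14, -4, -21, 9]].
There the 2×2 minor on rows i ∈ {0, 1}, columns (j,k) ∈ {(0,0), (0,1)} is det [[-12, 3], [14, -4]] = 6 ≠ 0, so this unfolding has rank ≥ 2; CP rank is at least every unfolding rank, so rank(T) ≥ 2. (This is only a lower bound: in general the CP rank may exceed every unfolding rank, so we still need to exhibit 2 rank-1 terms summing to T.)
Upper bound — finding two terms. Write S_k = T[:,:,k] for the frontal slices: S₀ = [[-12, 27], [14, -21]], S₁ = [[3, -12], [-4, 9]].
If T = a₁ (x) b₁ (x) c₁ + a₂ (x) b₂ (x) c₂ then each S_k = c₁[k]·a₁b₁ᵀ + c₂[k]·a₂b₂ᵀ. S₀ and S₁ are linearly independent, so a₁b₁ᵀ and a₂b₂ᵀ must span the same plane of matrices: they are the rank-1 matrices of the form x·S₀ + y·S₁.
det(x·S₀ + y·S₁) is −126·x² + 105·xy − 21·y² = (-21)·(3·x − y)(2·x − y), vanishing at (x:y) = (1:3) and (1:2).
M₁ = S₀ + 3·S₁ = [[-3, -9], [2, 6]] = −[3, -2][1, 3]ᵀ and M₂ = S₀ + 2·S₁ = [[-6, 3], [6, -3]] = (-3)·[1, -1][2, -1]ᵀ, so take a₁ = [3, -2], b₁ = [1, 3], a₂ = [1, -1], b₂ = [2, -1].
Each slice is an integer combination of E₁ = a₁b₁ᵀ and E₂ = a₂b₂ᵀ: S₀ = 2·E₁ − 9·E₂, S₁ = −E₁ + 3·E₂; reading off coefficients, c₁ = [2, -1] and c₂ = [-9, 3].
Hence T = [3, -2] (x) [1, 3] (x) [2, -1] + [1, -1] (x) [2, -1] (x) [-9, 3], so rank(T) ≤ 2.
These bounds meet, so rank(T) = 2.
Check entry T[0,1,1] = -12: (3)·(3)·(-1) + (1)·(-1)·(3) = -12.

rank(T) = 2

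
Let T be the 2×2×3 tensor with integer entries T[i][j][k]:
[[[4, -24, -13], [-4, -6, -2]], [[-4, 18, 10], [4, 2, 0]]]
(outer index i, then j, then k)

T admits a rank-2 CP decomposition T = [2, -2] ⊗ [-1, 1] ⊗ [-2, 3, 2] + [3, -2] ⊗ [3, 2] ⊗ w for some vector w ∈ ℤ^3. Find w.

w = [0, -2, -1]

Subtract the known terms from T to get the rank-1 residual R = [3, -2] ⊗ [3, 2] ⊗ w, so R[i,j,k] = a[i]·b[j]·w[k]. Pick indices with nonzero a[0]·b[0] = (3)·(3) = 9. Only the fibre through (0,0,·) is needed: R[0,0,:] = T[0,0,:] − Σₗ aₗ[0]bₗ[0]cₗ = [4, -24, -13] − (2)·(-1)·[-2, 3, 2] = [0, -18, -9]. Then w[k] = R[0,0,k] / 9 for each k, giving w = [0, -18, -9] / 9 = [0, -2, -1].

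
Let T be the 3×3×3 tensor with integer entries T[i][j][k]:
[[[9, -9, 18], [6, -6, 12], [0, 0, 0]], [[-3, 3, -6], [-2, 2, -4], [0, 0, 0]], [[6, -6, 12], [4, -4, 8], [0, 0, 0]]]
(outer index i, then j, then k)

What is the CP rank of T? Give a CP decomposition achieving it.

Lower bound: T ≠ 0 (e.g. T[0,0,0] = 9), so rank(T) ≥ 1.
Upper bound: if T = a ⊗ b ⊗ c then every fibre of T is a multiple of the corresponding factor, so read the factors off the fibres through the nonzero entry T[0,0,0] = 9.
The mode-1 fibre T[:,0,0] = [9, -3, 6] gives a = [3, -1, 2] (primitive direction); the mode-2 fibre T[0,:,0] = [9, 6, 0] gives b = [3, 2, 0]; then c[k] = T[0,0,k] / (a[0]·b[0]) = [9, -9, 18] / 9 = [1, -1, 2].
Expanding [3, -1, 2] ⊗ [3, 2, 0] ⊗ [1, -1, 2] reproduces all 27 entries of T, so T = [3, -1, 2] ⊗ [3, 2, 0] ⊗ [1, -1, 2] and rank(T) ≤ 1.
These bounds meet, so rank(T) = 1.
Check entry T[0,1,2] = 12: (3)·(2)·(2) = 12.

rank(T) = 1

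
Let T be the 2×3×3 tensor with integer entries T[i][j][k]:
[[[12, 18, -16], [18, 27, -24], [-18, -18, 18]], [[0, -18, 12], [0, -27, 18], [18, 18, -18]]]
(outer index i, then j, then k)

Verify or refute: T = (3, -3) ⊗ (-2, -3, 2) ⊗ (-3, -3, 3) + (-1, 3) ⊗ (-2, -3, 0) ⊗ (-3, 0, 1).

Yes

Reconstruct entrywise from the claimed factors. For example, T[0,0,1] = 18 and Σₗ aₗ[0]bₗ[0]cₗ[1] = (3)·(-2)·(-3) + (-1)·(-2)·(0) = 18; checking all 18 entries, every one matches. The claim holds.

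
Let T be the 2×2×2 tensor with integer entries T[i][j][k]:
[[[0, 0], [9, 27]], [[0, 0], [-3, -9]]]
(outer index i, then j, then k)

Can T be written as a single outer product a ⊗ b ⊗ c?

Yes

The mode-1 fibre T[:,1,0] = [9, -3] gives a = (3, -1) (primitive direction); the mode-2 fibre T[0,:,0] = [0, 9] gives b = (0, 1); then c[k] = T[0,1,k] / (a[0]·b[1]) = [9, 27] / 3 = (3, 9).
Expanding (3, -1) ⊗ (0, 1) ⊗ (3, 9) reproduces all 8 entries of T, so T = (3, -1) ⊗ (0, 1) ⊗ (3, 9) and rank(T) ≤ 1.
Equivalently every frontal slice T[:,:,k] is c[k] times the rank-1 matrix (3, -1) ⊗ (0, 1). So T has rank 1 (it is nonzero).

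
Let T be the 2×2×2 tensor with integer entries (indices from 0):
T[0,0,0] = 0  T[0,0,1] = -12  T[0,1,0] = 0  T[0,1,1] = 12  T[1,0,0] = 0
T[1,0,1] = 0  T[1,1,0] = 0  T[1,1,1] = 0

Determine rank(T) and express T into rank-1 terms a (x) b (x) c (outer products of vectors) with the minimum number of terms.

Lower bound: T ≠ 0 (e.g. T[0,0,1] = -12), so rank(T) ≥ 1.
Upper bound: the mode-1 fibre T[:,0,1] = [-12, 0] gives a = [1, 0] (primitive direction); the mode-2 fibre T[0,:,1] = [-12, 12] gives b = [1, -1]; then c[k] = T[0,0,k] / (a[0]·b[0]) = [0, -12] / 1 = [0, -12].
Expanding [1, 0] (x) [1, -1] (x) [0, -12] reproduces all 8 entries of T, so T = [1, 0] (x) [1, -1] (x) [0, -12] and rank(T) ≤ 1.
These bounds meet, so rank(T) = 1.

rank(T) = 1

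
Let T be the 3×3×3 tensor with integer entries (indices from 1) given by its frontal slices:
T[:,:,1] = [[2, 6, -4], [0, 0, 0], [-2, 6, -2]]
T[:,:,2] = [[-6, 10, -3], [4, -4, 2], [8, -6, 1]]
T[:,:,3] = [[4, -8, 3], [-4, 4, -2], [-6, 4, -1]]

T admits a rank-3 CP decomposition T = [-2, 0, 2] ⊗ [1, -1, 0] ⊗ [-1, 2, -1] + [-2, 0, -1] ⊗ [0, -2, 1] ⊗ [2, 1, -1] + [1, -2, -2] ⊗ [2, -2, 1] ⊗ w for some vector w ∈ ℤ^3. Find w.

w = [0, -1, 1]

Subtract the known terms from T to get the rank-1 residual R = [1, -2, -2] ⊗ [2, -2, 1] ⊗ w, so R[i,j,k] = a[i]·b[j]·w[k]. Pick indices with nonzero a[1]·b[1] = (1)·(2) = 2. Only the fibre through (1,1,·) is needed: R[1,1,:] = T[1,1,:] − Σₗ aₗ[1]bₗ[1]cₗ = [2, -6, 4] − (-2)·(1)·[-1, 2, -1] − (-2)·(0)·[2, 1, -1] = [0, -2, 2]. Then w[k] = R[1,1,k] / 2 for each k, giving w = [0, -2, 2] / 2 = [0, -1, 1].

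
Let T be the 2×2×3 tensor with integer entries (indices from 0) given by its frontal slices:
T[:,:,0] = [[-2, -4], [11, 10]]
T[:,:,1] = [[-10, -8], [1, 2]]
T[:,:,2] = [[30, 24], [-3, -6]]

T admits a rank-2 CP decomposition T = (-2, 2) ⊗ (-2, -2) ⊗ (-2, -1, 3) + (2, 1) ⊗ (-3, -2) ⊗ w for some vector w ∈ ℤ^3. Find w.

w = (-1, 1, -3)

Subtract the known terms from T to get the rank-1 residual R = (2, 1) ⊗ (-3, -2) ⊗ w, so R[i,j,k] = a[i]·b[j]·w[k]. Pick indices with nonzero a[0]·b[0] = (2)·(-3) = -6. Only the fibre through (0,0,·) is needed: R[0,0,:] = T[0,0,:] − Σₗ aₗ[0]bₗ[0]cₗ = [-2, -10, 30] − (-2)·(-2)·(-2, -1, 3) = [6, -6, 18]. Then w[k] = R[0,0,k] / -6 for each k, giving w = [6, -6, 18] / -6 = (-1, 1, -3).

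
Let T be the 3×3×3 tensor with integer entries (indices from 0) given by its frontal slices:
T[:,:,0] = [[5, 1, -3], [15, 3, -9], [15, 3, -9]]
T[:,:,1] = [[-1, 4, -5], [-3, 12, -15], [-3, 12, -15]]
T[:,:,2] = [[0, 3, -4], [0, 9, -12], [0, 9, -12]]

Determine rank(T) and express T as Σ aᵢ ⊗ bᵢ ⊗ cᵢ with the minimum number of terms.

Lower bound: the mode-3 unfolding of T (rows indexed by k, columns by (i,j) = (0,0), (0,1), (0,2), (1,0), (1,1), (1,2), (2,0), (2,1), (2,2)) is [[5, 1, -3, 15, 3, -9, 15, 3, -9], [-1, 4, -5, -3, 12, -15, -3, 12, -15], [0, 3, -4, 0, 9, -12, 0, 9, -12]].
There the 2×2 minor on rows k ∈ {0, 1}, columns (i,j) ∈ {(0,0), (0,1)} is det [[5, 1], [-1, 4]] = 21 ≠ 0, so this unfolding has rank ≥ 2; CP rank is at least every unfolding rank, so rank(T) ≥ 2. (This is only a lower bound: in general the CP rank may exceed every unfolding rank, so we still need to exhibit 2 rank-1 terms summing to T.)
Upper bound — finding two terms. Every mode-1 slice of T is a multiple of one matrix: T[i,:,:] = a[i]·M with a = [1, 3, 3] and M = [[5, -1, 0], [1, 4, 3], [-3, -5, -4]] (rows indexed by j, columns by k). So it suffices to write M as a sum of two rank-1 matrices.
The rows of M satisfy (row 0) = −4·(row 1) − 3·(row 2), so splitting by rows, M = [-4, 1, 0][1, 4, 3]ᵀ + [-3, 0, 1][-3, -5, -4]ᵀ.
Hence T = [1, 3, 3] ⊗ [-4, 1, 0] ⊗ [1, 4, 3] + [1, 3, 3] ⊗ [-3, 0, 1] ⊗ [-3, -5, -4], so rank(T) ≤ 2.
These bounds meet, so rank(T) = 2.

rank(T) = 2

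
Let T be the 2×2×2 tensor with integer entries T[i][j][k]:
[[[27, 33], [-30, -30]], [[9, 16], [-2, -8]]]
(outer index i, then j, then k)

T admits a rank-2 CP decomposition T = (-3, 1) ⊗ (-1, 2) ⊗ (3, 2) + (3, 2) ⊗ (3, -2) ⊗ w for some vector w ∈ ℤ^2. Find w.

w = (2, 3)

Subtract the known terms from T to get the rank-1 residual R = (3, 2) ⊗ (3, -2) ⊗ w, so R[i,j,k] = a[i]·b[j]·w[k]. Pick indices with nonzero a[0]·b[0] = (3)·(3) = 9. Only the fibre through (0,0,·) is needed: R[0,0,:] = T[0,0,:] − Σₗ aₗ[0]bₗ[0]cₗ = [27, 33] − (-3)·(-1)·(3, 2) = [18, 27]. Then w[k] = R[0,0,k] / 9 for each k, giving w = [18, 27] / 9 = (2, 3).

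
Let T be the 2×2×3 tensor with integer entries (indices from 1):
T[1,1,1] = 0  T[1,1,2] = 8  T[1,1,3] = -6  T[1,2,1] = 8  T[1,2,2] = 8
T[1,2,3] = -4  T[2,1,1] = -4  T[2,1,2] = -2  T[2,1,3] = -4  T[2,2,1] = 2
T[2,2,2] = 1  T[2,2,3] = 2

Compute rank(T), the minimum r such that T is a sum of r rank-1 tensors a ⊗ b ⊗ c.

Lower bound: in the mode-3 unfolding of T (rows indexed by k, columns by (i,j)) the 3×3 minor on rows k ∈ {1, 2, 3}, columns (i,j) ∈ {(1,1), (1,2), (2,1)} is det [[0, 8, -4], [8, 8, -2], [-6, -4, -4]] = 288 ≠ 0, so that unfolding has rank ≥ 3 and hence rank(T) ≥ 3 (CP rank is at least every unfolding rank, though it can be larger).
Upper bound: T is a sum of 3 rank-1 terms, T = [0, 1] ⊗ [2, -1] ⊗ [-2, -1, -2] + [1, 0] ⊗ [1, 0] ⊗ [-4, 4, -4] + [1, 0] ⊗ [1, 2] ⊗ [4, 4, -2] (one valid choice — decompositions are not unique — normalised so each a, b is primitive with positive first nonzero entry; check it by expanding all entries), so rank(T) ≤ 3.
These bounds meet, so rank(T) = 3.

3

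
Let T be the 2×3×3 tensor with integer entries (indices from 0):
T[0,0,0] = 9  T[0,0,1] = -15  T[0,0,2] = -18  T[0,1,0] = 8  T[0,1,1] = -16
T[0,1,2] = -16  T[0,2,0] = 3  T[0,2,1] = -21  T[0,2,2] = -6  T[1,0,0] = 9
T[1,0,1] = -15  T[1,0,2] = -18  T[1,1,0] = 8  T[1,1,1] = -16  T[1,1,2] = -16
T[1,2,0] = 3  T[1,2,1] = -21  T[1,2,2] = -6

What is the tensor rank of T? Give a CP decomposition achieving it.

rank(T) = 2

Lower bound: in the mode-3 unfolding of T (rows indexed by k, columns by (i,j)) the 2×2 minor on rows k ∈ {0, 1}, columns (i,j) ∈ {(0,0), (0,1)} is det [[9, 8], [-15, -16]] = -24 ≠ 0, so that unfolding has rank ≥ 2 and hence rank(T) ≥ 2 (CP rank is at least every unfolding rank, though it can be larger).
Upper bound: T[i,:,:] = a[i]·M for every slice, with a = [1, 1] and M = [[9, -15, -18], [8, -16, -16], [3, -21, -6]] (rows j, columns k).
The rows of M satisfy (row 2) = −5·(row 0) + 6·(row 1), so splitting by rows, M = [1, 0, -5][9, -15, -18]ᵀ + [0, 1, 6][8, -16, -16]ᵀ.
Hence T = [1, 1] (x) [1, 0, -5] (x) [9, -15, -18] + [1, 1] (x) [0, 1, 6] (x) [8, -16, -16], so rank(T) ≤ 2.
These bounds meet, so rank(T) = 2.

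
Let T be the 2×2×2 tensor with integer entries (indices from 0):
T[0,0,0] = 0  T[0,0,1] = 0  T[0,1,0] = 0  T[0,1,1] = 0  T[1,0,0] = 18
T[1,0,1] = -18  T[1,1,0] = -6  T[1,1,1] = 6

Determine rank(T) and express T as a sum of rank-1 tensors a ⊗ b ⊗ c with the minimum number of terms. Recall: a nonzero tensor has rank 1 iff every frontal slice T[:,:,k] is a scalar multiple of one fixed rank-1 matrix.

Lower bound: T ≠ 0 (e.g. T[1,0,0] = 18), so rank(T) ≥ 1.
Upper bound: if T = a ⊗ b ⊗ c then every fibre of T is a multiple of the corresponding factor, so read the factors off the fibres through the nonzero entry T[1,0,0] = 18.
The mode-1 fibre T[:,0,0] = [0, 18] gives a = [0, 1] (primitive direction); the mode-2 fibre T[1,:,0] = [18, -6] gives b = [3, -1]; then c[k] = T[1,0,k] / (a[1]·b[0]) = [18, -18] / 3 = [6, -6].
Expanding [0, 1] ⊗ [3, -1] ⊗ [6, -6] reproduces all 8 entries of T, so T = [0, 1] ⊗ [3, -1] ⊗ [6, -6] and rank(T) ≤ 1.
These bounds meet, so rank(T) = 1.

rank(T) = 1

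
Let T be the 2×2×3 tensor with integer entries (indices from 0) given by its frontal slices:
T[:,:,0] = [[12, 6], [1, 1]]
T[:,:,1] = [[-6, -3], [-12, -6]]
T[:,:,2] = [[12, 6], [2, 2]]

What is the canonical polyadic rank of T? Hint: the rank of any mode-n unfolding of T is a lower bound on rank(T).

Lower bound: the mode-3 unfolding of T (rows indexed by k, columns by (i,j) = (0,0), (0,1), (1,0), (1,1)) is [[12, 6, 1, 1], [-6, -3, -12, -6], [12, 6, 2, 2]].
There the 3×3 minor on rows k ∈ {0, 1, 2}, columns (i,j) ∈ {(0,0), (1,0), (1,1)} is det [[12, 1, 1], [-6, -12, -6], [12, 2, 2]] = -72 ≠ 0, so this unfolding has rank ≥ 3; CP rank is at least every unfolding rank, so rank(T) ≥ 3. (This is only a lower bound: in general the CP rank may exceed every unfolding rank, so we still need to exhibit 3 rank-1 terms summing to T.)
Upper bound: T is a sum of 3 rank-1 terms, T = (0, 1) ⊗ (1, 1) ⊗ (1, 0, 2) + (1, -2) ⊗ (2, 1) ⊗ (2, 1, 2) + (1, 1) ⊗ (2, 1) ⊗ (4, -4, 4) (written with every a and b primitive with positive leading entry and the scale carried by c; CP decompositions are not unique, and this one is verified by expanding entrywise), so rank(T) ≤ 3.
These bounds meet, so rank(T) = 3.

3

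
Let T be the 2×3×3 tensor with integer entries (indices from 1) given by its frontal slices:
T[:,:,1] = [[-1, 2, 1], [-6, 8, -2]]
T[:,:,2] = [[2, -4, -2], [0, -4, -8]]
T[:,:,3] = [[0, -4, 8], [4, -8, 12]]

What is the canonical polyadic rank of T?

3

Lower bound: the mode-3 unfolding of T (rows indexed by k, columns by (i,j) = (1,1), (1,2), (1,3), (2,1), (2,2), (2,3)) is [[-1, 2, 1, -6, 8, -2], [2, -4, -2, 0, -4, -8], [0, -4, 8, 4, -8, 12]].
There the 3×3 minor on rows k ∈ {1, 2, 3}, columns (i,j) ∈ {(1,1), (1,2), (2,1)} is det [[-1, 2, -6], [2, -4, 0], [0, -4, 4]] = 48 ≠ 0, so this unfolding has rank ≥ 3; CP rank is at least every unfolding rank, so rank(T) ≥ 3. (Unfolding ranks only ever bound the CP rank from below — rank(T) can be strictly larger than all of them — so the matching upper bound has to come from an explicit 3-term decomposition.)
Upper bound: T is a sum of 3 rank-1 terms, T = [0, 1] (x) [1, -1, 1] (x) [-4, -4, 4] + [1, 1] (x) [0, 1, -2] (x) [0, 0, -4] + [1, 2] (x) [1, -2, -1] (x) [-1, 2, 0] (written with every a and b primitive with positive leading entry and the scale carried by c; CP decompositions are not unique, and this one is verified by expanding entrywise), so rank(T) ≤ 3.
These bounds meet, so rank(T) = 3.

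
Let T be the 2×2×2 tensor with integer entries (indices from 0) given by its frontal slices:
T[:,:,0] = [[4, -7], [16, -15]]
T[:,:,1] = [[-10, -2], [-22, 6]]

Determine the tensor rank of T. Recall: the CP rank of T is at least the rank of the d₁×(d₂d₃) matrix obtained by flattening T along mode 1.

2

Lower bound: in the mode-2 unfolding of T (rows indexed by j, columns by (i,k)) the 2×2 minor on rows j ∈ {0, 1}, columns (i,k) ∈ {(0,0), (0,1)} is det [[4, -10], [-7, -2]] = -78 ≠ 0, so that unfolding has rank ≥ 2 and hence rank(T) ≥ 2 (CP rank is at least every unfolding rank, though it can be larger).
Upper bound: with S_k = T[:,:,k], the two rank-1 terms a₁b₁ᵀ, a₂b₂ᵀ are the rank-1 members of the pencil x·S₀ + y·S₁.
det(x·S₀ + y·S₁) is 52·x² + 52·xy − 104·y² = 52·(x + 2·y)(x − y), vanishing at (x:y) = (2:-1) and (1:1).
M₁ = 2·S₀ − S₁ = [[18, -12], [54, -36]] = 6·[1, 3][3, -2]ᵀ and M₂ = S₀ + S₁ = [[-6, -9], [-6, -9]] = (-3)·[1, 1][2, 3]ᵀ, so take a₁ = [1, 3], b₁ = [3, -2], a₂ = [1, 1], b₂ = [2, 3].
Each slice is an integer combination of E₁ = a₁b₁ᵀ and E₂ = a₂b₂ᵀ: S₀ = 2·E₁ − E₂, S₁ = −2·E₁ − 2·E₂; reading off coefficients, c₁ = [2, -2] and c₂ = [-1, -2].
Hence T = [1, 3] ⊗ [3, -2] ⊗ [2, -2] + [1, 1] ⊗ [2, 3] ⊗ [-1, -2], so rank(T) ≤ 2.
These bounds meet, so rank(T) = 2.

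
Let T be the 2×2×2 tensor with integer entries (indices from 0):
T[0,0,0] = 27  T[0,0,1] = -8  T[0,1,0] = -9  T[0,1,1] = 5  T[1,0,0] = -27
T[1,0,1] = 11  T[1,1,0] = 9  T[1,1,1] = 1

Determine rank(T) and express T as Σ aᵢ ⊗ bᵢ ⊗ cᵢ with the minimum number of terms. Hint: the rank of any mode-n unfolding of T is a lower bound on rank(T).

rank(T) = 2

Lower bound: the mode-3 unfolding of T (rows indexed by k, columns by (i,j) = (0,0), (0,1), (1,0), (1,1)) is [[27, -9, -27, 9], [-8, 5, 11, 1]].
There the 2×2 minor on rows k ∈ {0, 1}, columns (i,j) ∈ {(0,0), (0,1)} is det [[27, -9], [-8, 5]] = 63 ≠ 0, so this unfolding has rank ≥ 2; CP rank is at least every unfolding rank, so rank(T) ≥ 2. (Unfolding ranks only ever bound the CP rank from below — rank(T) can be strictly larger than all of them — so the matching upper bound has to come from an explicit 2-term decomposition.)
Upper bound — finding two terms. Write S_k = T[:,:,k] for the frontal slices: S₀ = [[27, -9], [-27, 9]], S₁ = [[-8, 5], [11, 1]].
If T = a₁ ⊗ b₁ ⊗ c₁ + a₂ ⊗ b₂ ⊗ c₂ then each S_k = c₁[k]·a₁b₁ᵀ + c₂[k]·a₂b₂ᵀ. S₀ and S₁ are linearly independent, so a₁b₁ᵀ and a₂b₂ᵀ must span the same plane of matrices: they are the rank-1 matrices of the form x·S₀ + y·S₁.
det(x·S₀ + y·S₁) is 189·xy − 63·y² = 63·(3·x − y)(y), vanishing at (x:y) = (1:3) and (1:0).
M₁ = S₀ + 3·S₁ = [[3, 6], [6, 12]] = 3·(1, 2)(1, 2)ᵀ and M₂ = S₀ = [[27, -9], [-27, 9]] = 9·(1, -1)(3, -1)ᵀ, so take a₁ = (1, 2), b₁ = (1, 2), a₂ = (1, -1), b₂ = (3, -1).
Each slice is an integer combination of E₁ = a₁b₁ᵀ and E₂ = a₂b₂ᵀ: S₀ = 9·E₂, S₁ = E₁ − 3·E₂; reading off coefficients, c₁ = (0, 1) and c₂ = (9, -3).
Hence T = (1, 2) ⊗ (1, 2) ⊗ (0, 1) + (1, -1) ⊗ (3, -1) ⊗ (9, -3), so rank(T) ≤ 2.
These bounds meet, so rank(T) = 2.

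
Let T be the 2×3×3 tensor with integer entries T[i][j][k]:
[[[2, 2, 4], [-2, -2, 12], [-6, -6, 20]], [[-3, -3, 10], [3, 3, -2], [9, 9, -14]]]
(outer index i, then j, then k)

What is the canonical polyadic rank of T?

2

Lower bound: in the mode-2 unfolding of T (rows indexed by j, columns by (i,k)) the 2×2 minor on rows j ∈ {0, 1}, columns (i,k) ∈ {(0,0), (0,2)} is det [[2, 4], [-2, 12]] = 32 ≠ 0, so that unfolding has rank ≥ 2 and hence rank(T) ≥ 2 (CP rank is at least every unfolding rank, though it can be larger).
Upper bound: with S_k = T[:,:,k], the two rank-1 terms a₁b₁ᵀ, a₂b₂ᵀ are the rank-1 members of the pencil x·S₀ + y·S₂.
The 2×2 minor of x·S₀ + y·S₂ on rows {0,1}, columns {0,1} is 64·xy − 128·y² = 64·(x − 2·y)(y), vanishing at (x:y) = (2:1) and (1:0).
M₁ = 2·S₀ + S₂ = [[8, 8, 8], [4, 4, 4]] = 4·[2, 1][1, 1, 1]ᵀ and M₂ = S₀ = [[2, -2, -6], [-3, 3, 9]] = [2, -3][1, -1, -3]ᵀ, so take a₁ = [2, 1], b₁ = [1, 1, 1], a₂ = [2, -3], b₂ = [1, -1, -3].
Each slice is an integer combination of E₁ = a₁b₁ᵀ and E₂ = a₂b₂ᵀ: S₀ = E₂, S₁ = E₂, S₂ = 4·E₁ − 2·E₂; reading off coefficients, c₁ = [0, 0, 4] and c₂ = [1, 1, -2].
Hence T = [2, 1] ⊗ [1, 1, 1] ⊗ [0, 0, 4] + [2, -3] ⊗ [1, -1, -3] ⊗ [1, 1, -2], so rank(T) ≤ 2.
These bounds meet, so rank(T) = 2.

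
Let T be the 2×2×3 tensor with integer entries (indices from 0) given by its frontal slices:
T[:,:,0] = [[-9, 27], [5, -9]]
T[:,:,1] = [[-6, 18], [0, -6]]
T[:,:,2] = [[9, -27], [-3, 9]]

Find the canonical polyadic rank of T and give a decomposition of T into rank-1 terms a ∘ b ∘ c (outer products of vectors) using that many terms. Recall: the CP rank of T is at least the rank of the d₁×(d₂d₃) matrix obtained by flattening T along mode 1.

Lower bound: the mode-3 unfolding of T (rows indexed by k, columns by (i,j) = (0,0), (0,1), (1,0), (1,1)) is [[-9, 27, 5, -9], [-6, 18, 0, -6], [9, -27, -3, 9]].
There the 2×2 minor on rows k ∈ {0, 1}, columns (i,j) ∈ {(0,0), (1,0)} is det [[-9, 5], [-6, 0]] = 30 ≠ 0, so this unfolding has rank ≥ 2; CP rank is at least every unfolding rank, so rank(T) ≥ 2. (Flattening ranks never certify an upper bound on CP rank; for that we must actually write T with 2 rank-1 terms.)
Upper bound — finding two terms. Write S_k = T[:,:,k] for the frontal slices: S₀ = [[-9, 27], [5, -9]], S₁ = [[-6, 18], [0, -6]], S₂ = [[9, -27], [-3, 9]].
If T = a₁ ∘ b₁ ∘ c₁ + a₂ ∘ b₂ ∘ c₂ then each S_k = c₁[k]·a₁b₁ᵀ + c₂[k]·a₂b₂ᵀ. S₀ and S₁ are linearly independent, so a₁b₁ᵀ and a₂b₂ᵀ must span the same plane of matrices: they are the rank-1 matrices of the form x·S₀ + y·S₁.
det(x·S₀ + y·S₁) is −54·x² + 18·xy + 36·y² = (-18)·(3·x + 2·y)(x − y), vanishing at (x:y) = (2:-3) and (1:1).
M₁ = 2·S₀ − 3·S₁ = [[0, 0], [10, 0]] = 10·[0, 1][1, 0]ᵀ and M₂ = S₀ + S₁ = [[-15, 45], [5, -15]] = (-5)·[3, -1][1, -3]ᵀ, so take a₁ = [0, 1], b₁ = [1, 0], a₂ = [3, -1], b₂ = [1, -3].
Each slice is an integer combination of E₁ = a₁b₁ᵀ and E₂ = a₂b₂ᵀ: S₀ = 2·E₁ − 3·E₂, S₁ = −2·E₁ − 2·E₂, S₂ = 3·E₂; reading off coefficients, c₁ = [2, -2, 0] and c₂ = [-3, -2, 3].
Hence T = [0, 1] ∘ [1, 0] ∘ [2, -2, 0] + [3, -1] ∘ [1, -3] ∘ [-3, -2, 3], so rank(T) ≤ 2.
These bounds meet, so rank(T) = 2.

rank(T) = 2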